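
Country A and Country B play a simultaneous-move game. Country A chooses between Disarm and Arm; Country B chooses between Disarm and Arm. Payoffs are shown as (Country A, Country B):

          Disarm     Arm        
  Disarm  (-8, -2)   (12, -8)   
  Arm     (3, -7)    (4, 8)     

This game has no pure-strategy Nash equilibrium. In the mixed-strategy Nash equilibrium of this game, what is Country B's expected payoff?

Country B's indifference between Disarm and Arm determines Country A's mixing probability p:
  Country B's payoff from Disarm: p·(-2) + (1−p)·(-7) = 5p - 7
  Country B's payoff from Arm: p·(-8) + (1−p)·8 = -16p + 8
  5p - 7 = -16p + 8  ⇒  21p = 15  ⇒  p = 5/7.
At equilibrium Country B is indifferent across columns, so Country B's payoff equals the payoff from Disarm: (5/7)·(-2) + (2/7)·(-7) = -24/7.

-24/7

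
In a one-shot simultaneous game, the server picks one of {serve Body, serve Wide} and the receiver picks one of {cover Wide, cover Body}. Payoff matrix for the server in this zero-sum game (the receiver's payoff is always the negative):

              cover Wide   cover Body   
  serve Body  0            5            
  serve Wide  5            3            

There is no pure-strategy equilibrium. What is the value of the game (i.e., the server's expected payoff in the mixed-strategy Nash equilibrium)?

v = 25/7

The receiver's mix must leave the server indifferent between serve Body and serve Wide.
  the server's payoff to serve Body: q·0 + (1−q)·5 = -5q + 5
  the server's payoff to serve Wide: q·5 + (1−q)·3 = 2q + 3
  -5q + 5 = 2q + 3  ⇒  -7q = -2  ⇒  q = 2/7.
The value is the server's expected payoff against this mix (using serve Body): (2/7)·0 + (5/7)·5 = 25/7.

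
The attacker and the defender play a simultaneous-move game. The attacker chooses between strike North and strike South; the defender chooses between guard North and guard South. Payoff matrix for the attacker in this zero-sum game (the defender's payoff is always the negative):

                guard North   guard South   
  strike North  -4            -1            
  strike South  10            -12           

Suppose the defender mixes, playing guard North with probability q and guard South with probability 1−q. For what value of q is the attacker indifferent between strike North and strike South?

q = 11/25

The defender's mix must leave the attacker indifferent between strike North and strike South.
  the attacker's payoff from strike North: q·(-4) + (1−q)·(-1) = -3q - 1
  the attacker's payoff from strike South: q·10 + (1−q)·(-12) = 22q - 12
  -3q - 1 = 22q - 12  ⇒  -25q = -11  ⇒  q = 11/25.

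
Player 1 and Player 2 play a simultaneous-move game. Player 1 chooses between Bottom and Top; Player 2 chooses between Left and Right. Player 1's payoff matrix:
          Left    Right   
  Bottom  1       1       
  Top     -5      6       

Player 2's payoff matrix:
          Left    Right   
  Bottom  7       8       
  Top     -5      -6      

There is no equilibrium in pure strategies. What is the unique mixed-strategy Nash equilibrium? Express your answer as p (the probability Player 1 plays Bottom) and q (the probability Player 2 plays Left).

Set Player 2's expected payoff from Left equal to that from Right:
  Player 2's payoff from Left: p·7 + (1−p)·(-5) = 12p - 5
  Player 2's payoff from Right: p·8 + (1−p)·(-6) = 14p - 6
  12p - 5 = 14p - 6  ⇒  -2p = -1  ⇒  p = 1/2.
Player 1's indifference between Bottom and Top determines Player 2's mixing probability q:
  Player 1's payoff to Bottom: q·1 + (1−q)·1 = 1
  Player 1's payoff to Top: q·(-5) + (1−q)·6 = -11q + 6
  1 = -11q + 6  ⇒  11q = 5  ⇒  q = 5/11.

p = 1/2, q = 5/11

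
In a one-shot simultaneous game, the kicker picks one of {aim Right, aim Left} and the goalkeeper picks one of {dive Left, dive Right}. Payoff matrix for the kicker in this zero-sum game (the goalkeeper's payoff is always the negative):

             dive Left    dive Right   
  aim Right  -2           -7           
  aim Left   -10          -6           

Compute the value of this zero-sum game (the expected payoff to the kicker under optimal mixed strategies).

v = -58/9

The kicker's indifference between aim Right and aim Left determines the goalkeeper's mixing probability q:
  the kicker's expected payoff from aim Right: q·(-2) + (1−q)·(-7) = 5q - 7
  the kicker's expected payoff from aim Left: q·(-10) + (1−q)·(-6) = -4q - 6
  5q - 7 = -4q - 6  ⇒  9q = 1  ⇒  q = 1/9.
The value is the kicker's expected payoff against this mix (using aim Right): (1/9)·(-2) + (8/9)·(-7) = -58/9.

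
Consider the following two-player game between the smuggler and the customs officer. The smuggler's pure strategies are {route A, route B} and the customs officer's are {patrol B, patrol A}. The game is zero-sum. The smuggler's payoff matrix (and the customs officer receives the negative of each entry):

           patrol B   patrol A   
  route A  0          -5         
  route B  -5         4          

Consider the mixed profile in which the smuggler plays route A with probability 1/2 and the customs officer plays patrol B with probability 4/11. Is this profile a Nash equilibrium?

No

Given the smuggler's mix p = 1/2, the customs officer's payoff from patrol B is 5/2 but from patrol A is 1/2. The customs officer strictly prefers patrol B, so the customs officer would not mix.
So the proposed profile is not a Nash equilibrium.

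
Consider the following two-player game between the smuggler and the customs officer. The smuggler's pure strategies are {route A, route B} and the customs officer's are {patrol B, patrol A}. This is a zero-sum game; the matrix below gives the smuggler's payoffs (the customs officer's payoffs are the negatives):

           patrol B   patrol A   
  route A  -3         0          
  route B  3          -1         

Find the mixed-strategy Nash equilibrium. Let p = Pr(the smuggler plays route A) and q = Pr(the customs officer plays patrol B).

p = 4/7, q = 1/7

The smuggler's mix must leave the customs officer indifferent between patrol B and patrol A.
  the customs officer's payoff to patrol B: p·3 + (1−p)·(-3) = 6p - 3
  the customs officer's payoff to patrol A: p·0 + (1−p)·1 = -p + 1
  6p - 3 = -p + 1  ⇒  7p = 4  ⇒  p = 4/7.
In a mixed equilibrium the smuggler is indifferent between route A and route B; this condition fixes q.
  the smuggler's payoff from route A: q·(-3) + (1−q)·0 = -3q
  the smuggler's payoff from route B: q·3 + (1−q)·(-1) = 4q - 1
  -3q = 4q - 1  ⇒  -7q = -1  ⇒  q = 1/7.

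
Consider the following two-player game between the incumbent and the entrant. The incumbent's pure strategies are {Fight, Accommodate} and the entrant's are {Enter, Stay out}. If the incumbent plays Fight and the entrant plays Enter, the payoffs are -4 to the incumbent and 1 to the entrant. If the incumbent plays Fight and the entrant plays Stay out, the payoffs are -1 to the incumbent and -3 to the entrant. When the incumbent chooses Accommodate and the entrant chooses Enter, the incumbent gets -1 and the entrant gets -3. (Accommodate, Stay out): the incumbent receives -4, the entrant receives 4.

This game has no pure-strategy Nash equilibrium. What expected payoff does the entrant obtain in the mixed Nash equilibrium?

For the entrant to be willing to mix, the entrant must be indifferent between Enter and Stay out, which pins down the incumbent's mix.
  the entrant's payoff to Enter: p·1 + (1−p)·(-3) = 4p - 3
  the entrant's payoff to Stay out: p·(-3) + (1−p)·4 = -7p + 4
  4p - 3 = -7p + 4  ⇒  11p = 7  ⇒  p = 7/11.
At equilibrium the entrant is indifferent across columns, so the entrant's payoff equals the payoff from Enter: (7/11)·1 + (4/11)·(-3) = -5/11.

-5/11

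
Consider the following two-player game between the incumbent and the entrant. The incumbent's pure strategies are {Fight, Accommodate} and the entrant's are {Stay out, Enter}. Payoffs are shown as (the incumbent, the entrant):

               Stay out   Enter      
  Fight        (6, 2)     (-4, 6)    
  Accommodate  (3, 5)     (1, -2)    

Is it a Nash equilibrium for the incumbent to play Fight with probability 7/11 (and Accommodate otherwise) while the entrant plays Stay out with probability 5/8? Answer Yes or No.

Yes

Check the entrant's indifference given the incumbent's mix p = 7/11:
  payoff from Stay out = 34/11; payoff from Enter = 34/11 — equal.
Check the incumbent's indifference given the entrant's mix q = 5/8:
  payoff from Fight = 9/4; payoff from Accommodate = 9/4 — equal.
Both players are indifferent, so neither can profitably deviate.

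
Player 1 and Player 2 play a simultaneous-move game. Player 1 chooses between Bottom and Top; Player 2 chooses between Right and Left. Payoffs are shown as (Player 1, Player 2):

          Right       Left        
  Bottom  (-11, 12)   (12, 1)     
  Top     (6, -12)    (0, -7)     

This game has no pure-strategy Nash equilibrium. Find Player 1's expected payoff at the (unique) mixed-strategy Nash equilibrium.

72/29

In a mixed equilibrium Player 1 is indifferent between Bottom and Top; this condition fixes q.
  Player 1's payoff from Bottom: q·(-11) + (1−q)·12 = -23q + 12
  Player 1's payoff from Top: q·6 + (1−q)·0 = 6q
  -23q + 12 = 6q  ⇒  -29q = -12  ⇒  q = 12/29.
At equilibrium Player 1 is indifferent across rows, so Player 1's payoff equals the payoff from Bottom: (12/29)·(-11) + (17/29)·12 = 72/29.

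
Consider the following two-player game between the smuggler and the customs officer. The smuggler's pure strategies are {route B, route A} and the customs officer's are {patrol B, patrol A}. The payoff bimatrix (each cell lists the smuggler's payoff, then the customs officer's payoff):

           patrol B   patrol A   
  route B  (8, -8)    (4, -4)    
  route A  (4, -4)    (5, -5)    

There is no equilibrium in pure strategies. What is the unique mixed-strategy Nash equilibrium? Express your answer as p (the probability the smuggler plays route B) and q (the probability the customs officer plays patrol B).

For the customs officer to be willing to mix, the customs officer must be indifferent between patrol B and patrol A, which pins down the smuggler's mix.
  the customs officer's payoff to patrol B: p·(-8) + (1−p)·(-4) = -4p - 4
  the customs officer's payoff to patrol A: p·(-4) + (1−p)·(-5) = p - 5
  -4p - 4 = p - 5  ⇒  -5p = -1  ⇒  p = 1/5.
In a mixed equilibrium the smuggler is indifferent between route B and route A; this condition fixes q.
  the smuggler's expected payoff from route B: q·8 + (1−q)·4 = 4q + 4
  the smuggler's expected payoff from route A: q·4 + (1−q)·5 = -q + 5
  4q + 4 = -q + 5  ⇒  5q = 1  ⇒  q = 1/5.

p = 1/5, q = 1/5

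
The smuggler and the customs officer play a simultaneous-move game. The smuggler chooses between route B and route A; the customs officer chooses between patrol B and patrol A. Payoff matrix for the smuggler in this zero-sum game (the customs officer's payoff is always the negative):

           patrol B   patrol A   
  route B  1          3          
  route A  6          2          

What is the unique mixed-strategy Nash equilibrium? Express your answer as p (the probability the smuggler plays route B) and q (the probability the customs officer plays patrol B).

p = 2/3, q = 1/6

In a mixed equilibrium the customs officer is indifferent between patrol B and patrol A; this condition fixes p.
  the customs officer's payoff to patrol B: p·(-1) + (1−p)·(-6) = 5p - 6
  the customs officer's payoff to patrol A: p·(-3) + (1−p)·(-2) = -p - 2
  5p - 6 = -p - 2  ⇒  6p = 4  ⇒  p = 2/3.
The customs officer's mix must leave the smuggler indifferent between route B and route A.
  the smuggler's expected payoff from route B: q·1 + (1−q)·3 = -2q + 3
  the smuggler's expected payoff from route A: q·6 + (1−q)·2 = 4q + 2
  -2q + 3 = 4q + 2  ⇒  -6q = -1  ⇒  q = 1/6.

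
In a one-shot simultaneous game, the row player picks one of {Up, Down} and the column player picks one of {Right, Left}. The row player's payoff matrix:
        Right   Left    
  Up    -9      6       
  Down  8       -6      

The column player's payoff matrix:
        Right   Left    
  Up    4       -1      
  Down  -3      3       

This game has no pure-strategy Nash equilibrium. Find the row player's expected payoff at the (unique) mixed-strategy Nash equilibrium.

-6/29

For the row player to be willing to mix, the row player must be indifferent between Up and Down, which pins down the column player's mix.
  the row player's payoff from Up: q·(-9) + (1−q)·6 = -15q + 6
  the row player's payoff from Down: q·8 + (1−q)·(-6) = 14q - 6
  -15q + 6 = 14q - 6  ⇒  -29q = -12  ⇒  q = 12/29.
At equilibrium the row player is indifferent across rows, so the row player's payoff equals the payoff from Up: (12/29)·(-9) + (17/29)·6 = -6/29.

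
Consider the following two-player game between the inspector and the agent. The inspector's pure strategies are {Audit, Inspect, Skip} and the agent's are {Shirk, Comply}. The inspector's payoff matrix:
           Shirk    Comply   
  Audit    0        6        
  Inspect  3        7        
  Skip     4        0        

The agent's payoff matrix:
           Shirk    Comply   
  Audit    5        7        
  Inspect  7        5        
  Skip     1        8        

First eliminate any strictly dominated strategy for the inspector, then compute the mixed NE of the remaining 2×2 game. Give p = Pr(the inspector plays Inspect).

p = 7/9

The inspector's strategy Audit is strictly dominated by Inspect: 3 > 0 and 7 > 6. Eliminate Audit.
In a mixed equilibrium the agent is indifferent between Shirk and Comply; this condition fixes p.
  the agent's expected payoff from Shirk: p·7 + (1−p)·1 = 6p + 1
  the agent's expected payoff from Comply: p·5 + (1−p)·8 = -3p + 8
  6p + 1 = -3p + 8  ⇒  9p = 7  ⇒  p = 7/9.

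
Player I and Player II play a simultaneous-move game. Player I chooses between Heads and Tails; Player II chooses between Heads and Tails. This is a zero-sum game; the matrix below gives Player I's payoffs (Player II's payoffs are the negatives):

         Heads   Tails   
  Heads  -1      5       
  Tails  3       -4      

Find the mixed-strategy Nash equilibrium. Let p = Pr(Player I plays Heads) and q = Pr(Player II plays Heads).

In a mixed equilibrium Player II is indifferent between Heads and Tails; this condition fixes p.
  Player II's payoff to Heads: p·1 + (1−p)·(-3) = 4p - 3
  Player II's payoff to Tails: p·(-5) + (1−p)·4 = -9p + 4
  4p - 3 = -9p + 4  ⇒  13p = 7  ⇒  p = 7/13.
In a mixed equilibrium Player I is indifferent between Heads and Tails; this condition fixes q.
  Player I's expected payoff from Heads: q·(-1) + (1−q)·5 = -6q + 5
  Player I's expected payoff from Tails: q·3 + (1−q)·(-4) = 7q - 4
  -6q + 5 = 7q - 4  ⇒  -13q = -9  ⇒  q = 9/13.

p = 7/13, q = 9/13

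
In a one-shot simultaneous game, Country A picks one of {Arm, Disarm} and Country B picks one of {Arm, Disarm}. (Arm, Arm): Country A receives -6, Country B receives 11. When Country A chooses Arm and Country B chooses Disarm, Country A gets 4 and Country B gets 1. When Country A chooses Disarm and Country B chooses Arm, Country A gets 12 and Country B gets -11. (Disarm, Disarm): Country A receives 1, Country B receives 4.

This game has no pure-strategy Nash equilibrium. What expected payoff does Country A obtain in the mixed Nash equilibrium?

Country A's indifference between Arm and Disarm determines Country B's mixing probability q:
  Country A's expected payoff from Arm: q·(-6) + (1−q)·4 = -10q + 4
  Country A's expected payoff from Disarm: q·12 + (1−q)·1 = 11q + 1
  -10q + 4 = 11q + 1  ⇒  -21q = -3  ⇒  q = 1/7.
At equilibrium Country A is indifferent across rows, so Country A's payoff equals the payoff from Arm: (1/7)·(-6) + (6/7)·4 = 18/7.

18/7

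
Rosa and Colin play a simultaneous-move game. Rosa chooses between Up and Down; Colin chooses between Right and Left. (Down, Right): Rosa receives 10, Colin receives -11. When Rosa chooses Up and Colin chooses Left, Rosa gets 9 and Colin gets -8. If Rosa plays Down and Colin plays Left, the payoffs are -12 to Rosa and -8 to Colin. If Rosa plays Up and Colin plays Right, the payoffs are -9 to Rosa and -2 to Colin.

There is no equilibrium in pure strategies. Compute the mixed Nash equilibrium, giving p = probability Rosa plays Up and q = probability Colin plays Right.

p = 1/3, q = 21/40

Colin's indifference between Right and Left determines Rosa's mixing probability p:
  Colin's expected payoff from Right: p·(-2) + (1−p)·(-11) = 9p - 11
  Colin's expected payoff from Left: p·(-8) + (1−p)·(-8) = -8
  9p - 11 = -8  ⇒  9p = 3  ⇒  p = 1/3.
Colin's mix must leave Rosa indifferent between Up and Down.
  Rosa's expected payoff from Up: q·(-9) + (1−q)·9 = -18q + 9
  Rosa's expected payoff from Down: q·10 + (1−q)·(-12) = 22q - 12
  -18q + 9 = 22q - 12  ⇒  -40q = -21  ⇒  q = 21/40.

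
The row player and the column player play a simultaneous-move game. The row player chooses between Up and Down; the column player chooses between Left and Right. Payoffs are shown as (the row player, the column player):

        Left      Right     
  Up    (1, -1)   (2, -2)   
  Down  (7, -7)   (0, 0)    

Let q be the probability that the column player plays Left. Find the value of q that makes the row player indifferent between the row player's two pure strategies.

q = 1/4

The column player's mix must leave the row player indifferent between Up and Down.
  the row player's payoff from Up: q·1 + (1−q)·2 = -q + 2
  the row player's payoff from Down: q·7 + (1−q)·0 = 7q
  -q + 2 = 7q  ⇒  -8q = -2  ⇒  q = 1/4.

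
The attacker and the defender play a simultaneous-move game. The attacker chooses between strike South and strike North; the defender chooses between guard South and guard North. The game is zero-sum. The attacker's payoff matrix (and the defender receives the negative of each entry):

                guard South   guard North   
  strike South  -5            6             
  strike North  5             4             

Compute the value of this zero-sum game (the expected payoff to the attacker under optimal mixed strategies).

Set the attacker's expected payoff from strike South equal to that from strike North:
  the attacker's payoff from strike South: q·(-5) + (1−q)·6 = -11q + 6
  the attacker's payoff from strike North: q·5 + (1−q)·4 = q + 4
  -11q + 6 = q + 4  ⇒  -12q = -2  ⇒  q = 1/6.
The value is the attacker's expected payoff against this mix (using strike South): (1/6)·(-5) + (5/6)·6 = 25/6.

v = 25/6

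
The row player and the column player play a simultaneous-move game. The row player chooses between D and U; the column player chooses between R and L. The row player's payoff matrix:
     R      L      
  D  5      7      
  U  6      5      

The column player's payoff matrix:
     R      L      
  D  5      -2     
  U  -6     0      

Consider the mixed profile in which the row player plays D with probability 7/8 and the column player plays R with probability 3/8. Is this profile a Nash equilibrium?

Given the row player's mix p = 7/8, the column player's payoff from R is 29/8 but from L is -7/4. The column player strictly prefers R, so the column player would not mix.
So the proposed profile is not a Nash equilibrium.

No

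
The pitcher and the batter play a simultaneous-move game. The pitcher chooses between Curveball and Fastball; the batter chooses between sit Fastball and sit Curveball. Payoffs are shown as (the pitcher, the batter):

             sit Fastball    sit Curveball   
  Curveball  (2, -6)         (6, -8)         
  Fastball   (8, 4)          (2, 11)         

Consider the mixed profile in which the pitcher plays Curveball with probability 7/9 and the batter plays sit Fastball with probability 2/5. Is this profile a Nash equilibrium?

Yes

Check the batter's indifference given the pitcher's mix p = 7/9:
  payoff from sit Fastball = -34/9; payoff from sit Curveball = -34/9 — equal.
Check the pitcher's indifference given the batter's mix q = 2/5:
  payoff from Curveball = 22/5; payoff from Fastball = 22/5 — equal.
Both players are indifferent, so neither can profitably deviate.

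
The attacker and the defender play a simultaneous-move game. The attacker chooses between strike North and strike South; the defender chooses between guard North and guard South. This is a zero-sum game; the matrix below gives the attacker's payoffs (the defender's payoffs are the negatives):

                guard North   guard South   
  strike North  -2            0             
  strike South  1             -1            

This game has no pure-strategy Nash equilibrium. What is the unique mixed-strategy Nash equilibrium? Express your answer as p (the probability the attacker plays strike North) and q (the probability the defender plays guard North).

p = 1/2, q = 1/4

The defender's indifference between guard North and guard South determines the attacker's mixing probability p:
  the defender's payoff to guard North: p·2 + (1−p)·(-1) = 3p - 1
  the defender's payoff to guard South: p·0 + (1−p)·1 = -p + 1
  3p - 1 = -p + 1  ⇒  4p = 2  ⇒  p = 1/2.
The attacker's indifference between strike North and strike South determines the defender's mixing probability q:
  the attacker's payoff from strike North: q·(-2) + (1−q)·0 = -2q
  the attacker's payoff from strike South: q·1 + (1−q)·(-1) = 2q - 1
  -2q = 2q - 1  ⇒  -4q = -1  ⇒  q = 1/4.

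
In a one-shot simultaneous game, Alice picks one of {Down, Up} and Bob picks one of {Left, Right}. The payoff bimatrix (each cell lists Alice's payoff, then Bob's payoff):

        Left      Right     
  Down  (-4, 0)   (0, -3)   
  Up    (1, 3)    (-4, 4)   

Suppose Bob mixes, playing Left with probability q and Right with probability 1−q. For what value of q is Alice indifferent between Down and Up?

q = 4/9

In a mixed equilibrium Alice is indifferent between Down and Up; this condition fixes q.
  Alice's payoff to Down: q·(-4) + (1−q)·0 = -4q
  Alice's payoff to Up: q·1 + (1−q)·(-4) = 5q - 4
  -4q = 5q - 4  ⇒  -9q = -4  ⇒  q = 4/9.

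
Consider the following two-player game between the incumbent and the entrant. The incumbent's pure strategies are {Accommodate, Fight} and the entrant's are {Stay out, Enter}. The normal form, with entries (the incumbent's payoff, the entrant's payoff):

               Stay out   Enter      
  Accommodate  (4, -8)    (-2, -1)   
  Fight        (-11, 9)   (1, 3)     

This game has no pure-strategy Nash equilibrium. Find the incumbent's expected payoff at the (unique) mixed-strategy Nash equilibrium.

-1

Set the incumbent's expected payoff from Accommodate equal to that from Fight:
  the incumbent's payoff to Accommodate: q·4 + (1−q)·(-2) = 6q - 2
  the incumbent's payoff to Fight: q·(-11) + (1−q)·1 = -12q + 1
  6q - 2 = -12q + 1  ⇒  18q = 3  ⇒  q = 1/6.
At equilibrium the incumbent is indifferent across rows, so the incumbent's payoff equals the payoff from Accommodate: (1/6)·4 + (5/6)·(-2) = -1.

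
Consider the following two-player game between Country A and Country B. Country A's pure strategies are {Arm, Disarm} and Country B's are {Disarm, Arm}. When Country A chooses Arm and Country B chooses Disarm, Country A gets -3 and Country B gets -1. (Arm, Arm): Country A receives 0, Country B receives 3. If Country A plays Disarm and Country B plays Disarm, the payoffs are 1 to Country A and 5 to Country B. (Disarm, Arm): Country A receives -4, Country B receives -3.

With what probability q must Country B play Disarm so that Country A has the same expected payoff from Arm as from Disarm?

q = 1/2

Country A's indifference between Arm and Disarm determines Country B's mixing probability q:
  Country A's expected payoff from Arm: q·(-3) + (1−q)·0 = -3q
  Country A's expected payoff from Disarm: q·1 + (1−q)·(-4) = 5q - 4
  -3q = 5q - 4  ⇒  -8q = -4  ⇒  q = 1/2.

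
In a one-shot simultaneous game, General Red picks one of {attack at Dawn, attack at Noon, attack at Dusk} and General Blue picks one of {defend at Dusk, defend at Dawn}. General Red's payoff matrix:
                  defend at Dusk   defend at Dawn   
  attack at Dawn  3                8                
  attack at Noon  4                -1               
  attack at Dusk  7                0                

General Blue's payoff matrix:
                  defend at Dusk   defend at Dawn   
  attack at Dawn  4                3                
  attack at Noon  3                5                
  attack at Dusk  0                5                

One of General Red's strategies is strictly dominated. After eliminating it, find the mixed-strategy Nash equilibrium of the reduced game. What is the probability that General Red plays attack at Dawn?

General Red's strategy attack at Noon is strictly dominated by attack at Dusk: 7 > 4 and 0 > -1. Eliminate attack at Noon.
In a mixed equilibrium General Blue is indifferent between defend at Dusk and defend at Dawn; this condition fixes p.
  General Blue's payoff from defend at Dusk: p·4 + (1−p)·0 = 4p
  General Blue's payoff from defend at Dawn: p·3 + (1−p)·5 = -2p + 5
  4p = -2p + 5  ⇒  6p = 5  ⇒  p = 5/6.

p = 5/6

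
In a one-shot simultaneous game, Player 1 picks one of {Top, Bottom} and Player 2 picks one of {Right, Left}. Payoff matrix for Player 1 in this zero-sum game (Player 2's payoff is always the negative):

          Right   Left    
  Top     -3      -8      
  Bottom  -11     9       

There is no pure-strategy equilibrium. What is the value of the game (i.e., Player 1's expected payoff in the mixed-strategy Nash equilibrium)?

v = -23/5

In a mixed equilibrium Player 1 is indifferent between Top and Bottom; this condition fixes q.
  Player 1's payoff from Top: q·(-3) + (1−q)·(-8) = 5q - 8
  Player 1's payoff from Bottom: q·(-11) + (1−q)·9 = -20q + 9
  5q - 8 = -20q + 9  ⇒  25q = 17  ⇒  q = 17/25.
The value is Player 1's expected payoff against this mix (using Top): (17/25)·(-3) + (8/25)·(-8) = -23/5.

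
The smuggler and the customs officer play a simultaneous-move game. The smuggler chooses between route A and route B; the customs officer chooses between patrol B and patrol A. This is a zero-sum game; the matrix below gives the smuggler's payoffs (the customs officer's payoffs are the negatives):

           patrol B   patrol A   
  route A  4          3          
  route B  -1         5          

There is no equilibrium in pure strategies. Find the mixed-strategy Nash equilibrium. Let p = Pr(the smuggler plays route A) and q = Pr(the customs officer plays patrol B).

p = 6/7, q = 2/7

The customs officer's indifference between patrol B and patrol A determines the smuggler's mixing probability p:
  the customs officer's payoff from patrol B: p·(-4) + (1−p)·1 = -5p + 1
  the customs officer's payoff from patrol A: p·(-3) + (1−p)·(-5) = 2p - 5
  -5p + 1 = 2p - 5  ⇒  -7p = -6  ⇒  p = 6/7.
The customs officer's mix must leave the smuggler indifferent between route A and route B.
  the smuggler's payoff from route A: q·4 + (1−q)·3 = q + 3
  the smuggler's payoff from route B: q·(-1) + (1−q)·5 = -6q + 5
  q + 3 = -6q + 5  ⇒  7q = 2  ⇒  q = 2/7.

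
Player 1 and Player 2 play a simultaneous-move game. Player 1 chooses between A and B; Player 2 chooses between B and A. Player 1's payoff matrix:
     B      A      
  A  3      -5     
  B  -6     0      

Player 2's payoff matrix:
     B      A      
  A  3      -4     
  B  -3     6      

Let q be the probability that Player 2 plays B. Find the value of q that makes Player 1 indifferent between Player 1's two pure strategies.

In a mixed equilibrium Player 1 is indifferent between A and B; this condition fixes q.
  Player 1's payoff to A: q·3 + (1−q)·(-5) = 8q - 5
  Player 1's payoff to B: q·(-6) + (1−q)·0 = -6q
  8q - 5 = -6q  ⇒  14q = 5  ⇒  q = 5/14.

q = 5/14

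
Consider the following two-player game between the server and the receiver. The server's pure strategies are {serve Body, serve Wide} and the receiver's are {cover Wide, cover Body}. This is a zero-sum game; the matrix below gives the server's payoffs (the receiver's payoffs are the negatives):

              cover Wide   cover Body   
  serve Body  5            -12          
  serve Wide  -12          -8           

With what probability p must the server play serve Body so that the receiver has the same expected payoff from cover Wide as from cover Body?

The receiver's indifference between cover Wide and cover Body determines the server's mixing probability p:
  the receiver's expected payoff from cover Wide: p·(-5) + (1−p)·12 = -17p + 12
  the receiver's expected payoff from cover Body: p·12 + (1−p)·8 = 4p + 8
  -17p + 12 = 4p + 8  ⇒  -21p = -4  ⇒  p = 4/21.

p = 4/21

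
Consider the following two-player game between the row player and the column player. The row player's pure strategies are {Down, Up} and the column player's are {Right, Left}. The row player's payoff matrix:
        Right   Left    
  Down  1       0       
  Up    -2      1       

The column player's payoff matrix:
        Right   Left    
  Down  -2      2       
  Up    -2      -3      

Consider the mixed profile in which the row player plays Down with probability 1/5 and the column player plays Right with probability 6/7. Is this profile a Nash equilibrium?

No

Given the column player's mix q = 6/7, the row player's payoff from Down is 6/7 but from Up is -11/7. The row player strictly prefers Down, so the row player would not mix.
So the proposed profile is not a Nash equilibrium.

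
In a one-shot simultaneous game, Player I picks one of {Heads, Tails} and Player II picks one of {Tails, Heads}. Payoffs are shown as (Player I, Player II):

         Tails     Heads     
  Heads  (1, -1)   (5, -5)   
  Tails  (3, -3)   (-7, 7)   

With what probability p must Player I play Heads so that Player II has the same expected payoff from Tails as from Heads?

For Player II to be willing to mix, Player II must be indifferent between Tails and Heads, which pins down Player I's mix.
  Player II's expected payoff from Tails: p·(-1) + (1−p)·(-3) = 2p - 3
  Player II's expected payoff from Heads: p·(-5) + (1−p)·7 = -12p + 7
  2p - 3 = -12p + 7  ⇒  14p = 10  ⇒  p = 5/7.

p = 5/7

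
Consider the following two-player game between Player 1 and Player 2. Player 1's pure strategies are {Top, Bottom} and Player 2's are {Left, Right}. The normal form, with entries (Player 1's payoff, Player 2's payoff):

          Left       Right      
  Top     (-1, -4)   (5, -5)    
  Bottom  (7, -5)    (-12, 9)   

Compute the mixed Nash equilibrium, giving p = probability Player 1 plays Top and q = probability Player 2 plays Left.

p = 14/15, q = 17/25

In a mixed equilibrium Player 2 is indifferent between Left and Right; this condition fixes p.
  Player 2's expected payoff from Left: p·(-4) + (1−p)·(-5) = p - 5
  Player 2's expected payoff from Right: p·(-5) + (1−p)·9 = -14p + 9
  p - 5 = -14p + 9  ⇒  15p = 14  ⇒  p = 14/15.
For Player 1 to be willing to mix, Player 1 must be indifferent between Top and Bottom, which pins down Player 2's mix.
  Player 1's expected payoff from Top: q·(-1) + (1−q)·5 = -6q + 5
  Player 1's expected payoff from Bottom: q·7 + (1−q)·(-12) = 19q - 12
  -6q + 5 = 19q - 12  ⇒  -25q = -17  ⇒  q = 17/25.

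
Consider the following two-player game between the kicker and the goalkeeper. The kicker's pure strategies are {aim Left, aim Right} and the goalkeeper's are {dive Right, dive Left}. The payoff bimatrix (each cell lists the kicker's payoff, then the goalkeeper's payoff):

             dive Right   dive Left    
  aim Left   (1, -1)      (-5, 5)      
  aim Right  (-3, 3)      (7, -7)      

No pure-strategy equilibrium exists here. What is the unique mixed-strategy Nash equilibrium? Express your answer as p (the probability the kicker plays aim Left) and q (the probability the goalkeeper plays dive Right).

In a mixed equilibrium the goalkeeper is indifferent between dive Right and dive Left; this condition fixes p.
  the goalkeeper's expected payoff from dive Right: p·(-1) + (1−p)·3 = -4p + 3
  the goalkeeper's expected payoff from dive Left: p·5 + (1−p)·(-7) = 12p - 7
  -4p + 3 = 12p - 7  ⇒  -16p = -10  ⇒  p = 5/8.
Set the kicker's expected payoff from aim Left equal to that from aim Right:
  the kicker's payoff from aim Left: q·1 + (1−q)·(-5) = 6q - 5
  the kicker's payoff from aim Right: q·(-3) + (1−q)·7 = -10q + 7
  6q - 5 = -10q + 7  ⇒  16q = 12  ⇒  q = 3/4.

p = 5/8, q = 3/4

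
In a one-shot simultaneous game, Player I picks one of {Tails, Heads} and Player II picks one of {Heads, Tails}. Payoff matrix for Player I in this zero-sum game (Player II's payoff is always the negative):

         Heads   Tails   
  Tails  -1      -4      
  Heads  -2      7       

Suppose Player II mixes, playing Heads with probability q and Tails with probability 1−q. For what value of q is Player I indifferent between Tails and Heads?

Player I's indifference between Tails and Heads determines Player II's mixing probability q:
  Player I's expected payoff from Tails: q·(-1) + (1−q)·(-4) = 3q - 4
  Player I's expected payoff from Heads: q·(-2) + (1−q)·7 = -9q + 7
  3q - 4 = -9q + 7  ⇒  12q = 11  ⇒  q = 11/12.

q = 11/12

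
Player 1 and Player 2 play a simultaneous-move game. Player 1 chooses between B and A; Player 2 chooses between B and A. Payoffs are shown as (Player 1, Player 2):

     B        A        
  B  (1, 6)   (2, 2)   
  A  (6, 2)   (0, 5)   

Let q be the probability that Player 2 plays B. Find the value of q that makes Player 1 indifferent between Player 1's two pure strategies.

In a mixed equilibrium Player 1 is indifferent between B and A; this condition fixes q.
  Player 1's payoff from B: q·1 + (1−q)·2 = -q + 2
  Player 1's payoff from A: q·6 + (1−q)·0 = 6q
  -q + 2 = 6q  ⇒  -7q = -2  ⇒  q = 2/7.

q = 2/7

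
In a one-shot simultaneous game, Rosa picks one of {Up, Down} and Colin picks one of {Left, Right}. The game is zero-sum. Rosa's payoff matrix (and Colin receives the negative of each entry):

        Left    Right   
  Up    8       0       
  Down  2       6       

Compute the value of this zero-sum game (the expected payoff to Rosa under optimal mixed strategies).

v = 4

Rosa's indifference between Up and Down determines Colin's mixing probability q:
  Rosa's expected payoff from Up: q·8 + (1−q)·0 = 8q
  Rosa's expected payoff from Down: q·2 + (1−q)·6 = -4q + 6
  8q = -4q + 6  ⇒  12q = 6  ⇒  q = 1/2.
The value is Rosa's expected payoff against this mix (using Up): (1/2)·8 + (1/2)·0 = 4.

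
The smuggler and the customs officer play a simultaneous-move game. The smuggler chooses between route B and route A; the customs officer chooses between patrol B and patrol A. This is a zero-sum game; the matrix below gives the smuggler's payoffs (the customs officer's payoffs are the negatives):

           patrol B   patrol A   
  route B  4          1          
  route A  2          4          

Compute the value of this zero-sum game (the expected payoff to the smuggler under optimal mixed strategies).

v = 14/5

The customs officer's mix must leave the smuggler indifferent between route B and route A.
  the smuggler's expected payoff from route B: q·4 + (1−q)·1 = 3q + 1
  the smuggler's expected payoff from route A: q·2 + (1−q)·4 = -2q + 4
  3q + 1 = -2q + 4  ⇒  5q = 3  ⇒  q = 3/5.
The value is the smuggler's expected payoff against this mix (using route B): (3/5)·4 + (2/5)·1 = 14/5.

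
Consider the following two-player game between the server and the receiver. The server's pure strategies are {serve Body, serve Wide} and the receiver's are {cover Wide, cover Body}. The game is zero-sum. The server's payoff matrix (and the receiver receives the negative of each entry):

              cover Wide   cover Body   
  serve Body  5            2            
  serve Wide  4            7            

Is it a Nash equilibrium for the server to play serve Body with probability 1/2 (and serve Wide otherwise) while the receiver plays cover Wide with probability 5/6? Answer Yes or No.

Yes

Check the receiver's indifference given the server's mix p = 1/2:
  payoff from cover Wide = -9/2; payoff from cover Body = -9/2 — equal.
Check the server's indifference given the receiver's mix q = 5/6:
  payoff from serve Body = 9/2; payoff from serve Wide = 9/2 — equal.
Both players are indifferent, so neither can profitably deviate.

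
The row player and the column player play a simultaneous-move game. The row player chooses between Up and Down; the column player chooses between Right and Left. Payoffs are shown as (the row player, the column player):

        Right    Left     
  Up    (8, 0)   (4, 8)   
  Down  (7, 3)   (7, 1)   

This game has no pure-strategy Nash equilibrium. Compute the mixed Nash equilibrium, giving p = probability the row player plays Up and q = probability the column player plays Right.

In a mixed equilibrium the column player is indifferent between Right and Left; this condition fixes p.
  the column player's payoff from Right: p·0 + (1−p)·3 = -3p + 3
  the column player's payoff from Left: p·8 + (1−p)·1 = 7p + 1
  -3p + 3 = 7p + 1  ⇒  -10p = -2  ⇒  p = 1/5.
Set the row player's expected payoff from Up equal to that from Down:
  the row player's expected payoff from Up: q·8 + (1−q)·4 = 4q + 4
  the row player's expected payoff from Down: q·7 + (1−q)·7 = 7
  4q + 4 = 7  ⇒  4q = 3  ⇒  q = 3/4.

p = 1/5, q = 3/4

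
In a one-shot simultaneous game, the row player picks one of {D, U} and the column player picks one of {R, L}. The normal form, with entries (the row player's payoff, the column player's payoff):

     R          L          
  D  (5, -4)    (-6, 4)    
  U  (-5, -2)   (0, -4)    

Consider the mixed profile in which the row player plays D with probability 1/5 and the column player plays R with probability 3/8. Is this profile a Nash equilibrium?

Check the column player's indifference given the row player's mix p = 1/5:
  payoff from R = -12/5; payoff from L = -12/5 — equal.
Check the row player's indifference given the column player's mix q = 3/8:
  payoff from D = -15/8; payoff from U = -15/8 — equal.
Both players are indifferent, so neither can profitably deviate.

Yes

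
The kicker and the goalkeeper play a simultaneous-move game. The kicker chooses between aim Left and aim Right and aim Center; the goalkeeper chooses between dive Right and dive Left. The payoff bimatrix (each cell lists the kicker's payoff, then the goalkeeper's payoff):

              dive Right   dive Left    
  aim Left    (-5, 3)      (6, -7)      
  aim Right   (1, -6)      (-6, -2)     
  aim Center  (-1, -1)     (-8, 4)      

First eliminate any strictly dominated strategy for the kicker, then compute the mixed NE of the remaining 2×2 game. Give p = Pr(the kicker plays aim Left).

The kicker's strategy aim Center is strictly dominated by aim Right: 1 > -1 and -6 > -8. Eliminate aim Center.
In a mixed equilibrium the goalkeeper is indifferent between dive Right and dive Left; this condition fixes p.
  the goalkeeper's payoff to dive Right: p·3 + (1−p)·(-6) = 9p - 6
  the goalkeeper's payoff to dive Left: p·(-7) + (1−p)·(-2) = -5p - 2
  9p - 6 = -5p - 2  ⇒  14p = 4  ⇒  p = 2/7.

p = 2/7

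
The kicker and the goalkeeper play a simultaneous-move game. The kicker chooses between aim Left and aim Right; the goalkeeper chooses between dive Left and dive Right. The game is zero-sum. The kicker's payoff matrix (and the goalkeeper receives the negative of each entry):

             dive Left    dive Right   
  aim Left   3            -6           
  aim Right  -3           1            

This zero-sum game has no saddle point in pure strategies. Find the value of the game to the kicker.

v = -15/13

Set the kicker's expected payoff from aim Left equal to that from aim Right:
  the kicker's payoff to aim Left: q·3 + (1−q)·(-6) = 9q - 6
  the kicker's payoff to aim Right: q·(-3) + (1−q)·1 = -4q + 1
  9q - 6 = -4q + 1  ⇒  13q = 7  ⇒  q = 7/13.
The value is the kicker's expected payoff against this mix (using aim Left): (7/13)·3 + (6/13)·(-6) = -15/13.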